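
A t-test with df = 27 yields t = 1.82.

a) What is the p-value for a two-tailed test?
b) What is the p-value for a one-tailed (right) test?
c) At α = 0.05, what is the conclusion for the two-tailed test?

Answer: a) 0.0799, b) 0.0399, c) fail to reject H₀

Derivation:
Using t-distribution with df = 27:
a) Two-tailed: p = 2×P(T > 1.82) = 0.0799
b) One-tailed: p = P(T > 1.82) = 0.0399
c) 0.0799 ≥ 0.05, fail to reject H₀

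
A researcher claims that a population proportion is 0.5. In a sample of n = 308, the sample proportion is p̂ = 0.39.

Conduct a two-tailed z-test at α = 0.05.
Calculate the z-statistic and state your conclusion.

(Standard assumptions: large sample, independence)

Answer: z = -3.8610, reject H₀

Derivation:
H₀: p = 0.5, H₁: p ≠ 0.5
Standard error: SE = √(p₀(1-p₀)/n) = √(0.5×0.5/308) = 0.028490
z-statistic: z = (p̂ - p₀)/SE = (0.39 - 0.5)/0.028490 = -3.8610
Critical value: z_0.025 = ±1.960
p-value = 0.0001
Decision: reject H₀ at α = 0.05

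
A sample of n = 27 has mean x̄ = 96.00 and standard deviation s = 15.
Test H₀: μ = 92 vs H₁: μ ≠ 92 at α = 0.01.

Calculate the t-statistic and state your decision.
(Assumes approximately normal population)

df = n - 1 = 26
SE = s/√n = 15/√27 = 2.8868
t = (x̄ - μ₀)/SE = (96.00 - 92)/2.8868 = 1.3856
Critical value: t_{0.005,26} = ±2.779
p-value ≈ 0.1776
Decision: fail to reject H₀

Answer: t = 1.3856, fail to reject H₀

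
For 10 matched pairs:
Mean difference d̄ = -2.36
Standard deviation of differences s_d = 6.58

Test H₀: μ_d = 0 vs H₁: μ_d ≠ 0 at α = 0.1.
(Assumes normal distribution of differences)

df = n - 1 = 9
SE = s_d/√n = 6.58/√10 = 2.0808
t = d̄/SE = -2.36/2.0808 = -1.1342
Critical value: t_{0.05,9} = ±1.833
p-value ≈ 0.2860
Decision: fail to reject H₀

Answer: t = -1.1342, fail to reject H₀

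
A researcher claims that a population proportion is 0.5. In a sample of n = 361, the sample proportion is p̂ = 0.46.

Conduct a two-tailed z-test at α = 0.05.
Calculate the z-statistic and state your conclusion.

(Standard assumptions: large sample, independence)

H₀: p = 0.5, H₁: p ≠ 0.5
Standard error: SE = √(p₀(1-p₀)/n) = √(0.5×0.5/361) = 0.026316
z-statistic: z = (p̂ - p₀)/SE = (0.46 - 0.5)/0.026316 = -1.5200
Critical value: z_0.025 = ±1.960
p-value = 0.1285
Decision: fail to reject H₀ at α = 0.05

Answer: z = -1.5200, fail to reject H₀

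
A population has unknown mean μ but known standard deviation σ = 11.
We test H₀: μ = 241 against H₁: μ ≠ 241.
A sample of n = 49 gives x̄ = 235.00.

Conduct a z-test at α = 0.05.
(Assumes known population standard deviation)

Standard error: SE = σ/√n = 11/√49 = 1.5714
z-statistic: z = (x̄ - μ₀)/SE = (235.00 - 241)/1.5714 = -3.8183
Critical value: ±1.960
p-value = 0.0001
Decision: reject H₀

Answer: z = -3.8183, reject H₀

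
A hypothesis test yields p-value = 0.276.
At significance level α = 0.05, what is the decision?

Answer: fail to reject H₀

Derivation:
Compare p-value to α:
0.276 ≥ 0.05
Decision: fail to reject H₀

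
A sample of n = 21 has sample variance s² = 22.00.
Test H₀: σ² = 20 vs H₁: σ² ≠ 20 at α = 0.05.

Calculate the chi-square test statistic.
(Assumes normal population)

Answer: χ² = 22.0000, fail to reject H₀

Derivation:
df = n - 1 = 20
χ² = (n-1)s²/σ₀² = 20×22.00/20 = 22.0000
Critical values: χ²_{0.975,20} = 9.591, χ²_{0.025,20} = 34.170
Rejection region: χ² < 9.591 or χ² > 34.170
Decision: fail to reject H₀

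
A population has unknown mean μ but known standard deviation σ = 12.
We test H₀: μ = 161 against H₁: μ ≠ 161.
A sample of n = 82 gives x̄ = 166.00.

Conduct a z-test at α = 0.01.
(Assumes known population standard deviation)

Standard error: SE = σ/√n = 12/√82 = 1.3252
z-statistic: z = (x̄ - μ₀)/SE = (166.00 - 161)/1.3252 = 3.7730
Critical value: ±2.576
p-value = 0.0002
Decision: reject H₀

Answer: z = 3.7730, reject H₀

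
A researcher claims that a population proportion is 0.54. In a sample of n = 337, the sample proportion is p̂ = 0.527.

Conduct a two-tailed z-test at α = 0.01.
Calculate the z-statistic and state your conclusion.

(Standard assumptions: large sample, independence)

H₀: p = 0.54, H₁: p ≠ 0.54
Standard error: SE = √(p₀(1-p₀)/n) = √(0.54×0.46/337) = 0.027149
z-statistic: z = (p̂ - p₀)/SE = (0.527 - 0.54)/0.027149 = -0.4788
Critical value: z_0.005 = ±2.576
p-value = 0.6321
Decision: fail to reject H₀ at α = 0.01

Answer: z = -0.4788, fail to reject H₀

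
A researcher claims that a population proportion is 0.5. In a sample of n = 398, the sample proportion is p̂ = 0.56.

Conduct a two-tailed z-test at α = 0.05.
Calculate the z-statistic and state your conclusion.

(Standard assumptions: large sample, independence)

Answer: z = 2.3940, reject H₀

Derivation:
H₀: p = 0.5, H₁: p ≠ 0.5
Standard error: SE = √(p₀(1-p₀)/n) = √(0.5×0.5/398) = 0.025063
z-statistic: z = (p̂ - p₀)/SE = (0.56 - 0.5)/0.025063 = 2.3940
Critical value: z_0.025 = ±1.960
p-value = 0.0167
Decision: reject H₀ at α = 0.05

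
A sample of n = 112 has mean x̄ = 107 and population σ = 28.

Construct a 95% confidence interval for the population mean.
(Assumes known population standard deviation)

Confidence level: 95%, α = 0.05
z_0.025 = 1.960
SE = σ/√n = 28/√112 = 2.6458
Margin of error = 1.960 × 2.6458 = 5.1858
CI: x̄ ± margin = 107 ± 5.1858
CI: (101.8142, 112.1858)

Answer: (101.8142, 112.1858)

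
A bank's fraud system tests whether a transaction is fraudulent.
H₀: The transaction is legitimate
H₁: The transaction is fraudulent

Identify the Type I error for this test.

Type I error (α): Rejecting H₀ when H₀ is true
Type II error (β): Failing to reject H₀ when H₁ is true

Answer: Blocking a legitimate transaction as fraud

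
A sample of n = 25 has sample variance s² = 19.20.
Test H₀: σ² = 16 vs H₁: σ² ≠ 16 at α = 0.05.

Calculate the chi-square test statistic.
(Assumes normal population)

df = n - 1 = 24
χ² = (n-1)s²/σ₀² = 24×19.20/16 = 28.8000
Critical values: χ²_{0.975,24} = 12.401, χ²_{0.025,24} = 39.364
Rejection region: χ² < 12.401 or χ² > 39.364
Decision: fail to reject H₀

Answer: χ² = 28.8000, fail to reject H₀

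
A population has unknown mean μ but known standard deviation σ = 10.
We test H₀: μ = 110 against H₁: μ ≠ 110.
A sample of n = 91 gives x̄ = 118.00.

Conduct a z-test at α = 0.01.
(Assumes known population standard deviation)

Standard error: SE = σ/√n = 10/√91 = 1.0483
z-statistic: z = (x̄ - μ₀)/SE = (118.00 - 110)/1.0483 = 7.6314
Critical value: ±2.576
p-value < 0.0001
Decision: reject H₀

Answer: z = 7.6314, reject H₀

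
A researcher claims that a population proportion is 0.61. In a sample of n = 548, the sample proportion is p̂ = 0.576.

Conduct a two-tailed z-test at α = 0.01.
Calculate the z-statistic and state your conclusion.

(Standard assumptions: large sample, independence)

H₀: p = 0.61, H₁: p ≠ 0.61
Standard error: SE = √(p₀(1-p₀)/n) = √(0.61×0.39/548) = 0.020836
z-statistic: z = (p̂ - p₀)/SE = (0.576 - 0.61)/0.020836 = -1.6318
Critical value: z_0.005 = ±2.576
p-value = 0.1027
Decision: fail to reject H₀ at α = 0.01

Answer: z = -1.6318, fail to reject H₀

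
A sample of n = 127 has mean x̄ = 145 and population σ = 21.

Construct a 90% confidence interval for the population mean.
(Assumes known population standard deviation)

Answer: (141.9347, 148.0653)

Derivation:
Confidence level: 90%, α = 0.1
z_0.05 = 1.645
SE = σ/√n = 21/√127 = 1.8634
Margin of error = 1.645 × 1.8634 = 3.0653
CI: x̄ ± margin = 145 ± 3.0653
CI: (141.9347, 148.0653)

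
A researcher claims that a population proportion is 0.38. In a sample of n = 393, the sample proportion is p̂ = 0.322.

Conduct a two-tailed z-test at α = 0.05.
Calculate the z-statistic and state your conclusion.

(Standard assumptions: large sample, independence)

H₀: p = 0.38, H₁: p ≠ 0.38
Standard error: SE = √(p₀(1-p₀)/n) = √(0.38×0.62/393) = 0.024485
z-statistic: z = (p̂ - p₀)/SE = (0.322 - 0.38)/0.024485 = -2.3688
Critical value: z_0.025 = ±1.960
p-value = 0.0178
Decision: reject H₀ at α = 0.05

Answer: z = -2.3688, reject H₀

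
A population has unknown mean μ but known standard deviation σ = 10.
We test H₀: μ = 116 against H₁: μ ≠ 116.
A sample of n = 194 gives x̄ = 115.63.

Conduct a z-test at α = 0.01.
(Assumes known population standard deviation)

Answer: z = -0.5153, fail to reject H₀

Derivation:
Standard error: SE = σ/√n = 10/√194 = 0.7180
z-statistic: z = (x̄ - μ₀)/SE = (115.63 - 116)/0.7180 = -0.5153
Critical value: ±2.576
p-value = 0.6063
Decision: fail to reject H₀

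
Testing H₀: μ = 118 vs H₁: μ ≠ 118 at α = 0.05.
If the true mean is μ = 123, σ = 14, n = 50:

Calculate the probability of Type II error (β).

Answer: β ≈ 0.2859

Derivation:
SE = σ/√n = 14/√50 = 1.9799
Critical values: μ₀ ± z_0.025×SE = 118 ± 1.960×1.9799
Acceptance region: (114.1194, 121.8806)
Under H₁ (μ = 123): z_high = (121.8806 - 123)/1.9799 = -0.5654, z_low = (114.1194 - 123)/1.9799 = -4.4854
β = P(not reject | H₁) = Φ(-0.5654) - Φ(-4.4854) ≈ 0.2859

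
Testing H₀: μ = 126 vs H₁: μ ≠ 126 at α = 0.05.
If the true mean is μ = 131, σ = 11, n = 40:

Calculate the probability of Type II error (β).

SE = σ/√n = 11/√40 = 1.7393
Critical values: μ₀ ± z_0.025×SE = 126 ± 1.960×1.7393
Acceptance region: (122.5910, 129.4090)
Under H₁ (μ = 131): z_high = (129.4090 - 131)/1.7393 = -0.9147, z_low = (122.5910 - 131)/1.7393 = -4.8347
β = P(not reject | H₁) = Φ(-0.9147) - Φ(-4.8347) ≈ 0.1802

Answer: β ≈ 0.1802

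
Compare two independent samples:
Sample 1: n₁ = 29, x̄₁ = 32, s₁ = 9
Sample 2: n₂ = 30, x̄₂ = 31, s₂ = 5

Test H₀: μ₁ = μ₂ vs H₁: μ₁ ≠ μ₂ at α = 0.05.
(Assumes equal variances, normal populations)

Pooled variance: s²_p = [28×9² + 29×5²]/(57) = 52.5088
s_p = 7.2463
SE = s_p×√(1/n₁ + 1/n₂) = 7.2463×√(1/29 + 1/30) = 1.8870
t = (x̄₁ - x̄₂)/SE = (32 - 31)/1.8870 = 0.5299
df = 57, t-critical = ±2.002
Decision: fail to reject H₀

Answer: t = 0.5299, fail to reject H₀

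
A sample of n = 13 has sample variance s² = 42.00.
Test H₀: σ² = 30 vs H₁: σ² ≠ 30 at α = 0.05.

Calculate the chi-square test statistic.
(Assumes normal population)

Answer: χ² = 16.8000, fail to reject H₀

Derivation:
df = n - 1 = 12
χ² = (n-1)s²/σ₀² = 12×42.00/30 = 16.8000
Critical values: χ²_{0.975,12} = 4.404, χ²_{0.025,12} = 23.337
Rejection region: χ² < 4.404 or χ² > 23.337
Decision: fail to reject H₀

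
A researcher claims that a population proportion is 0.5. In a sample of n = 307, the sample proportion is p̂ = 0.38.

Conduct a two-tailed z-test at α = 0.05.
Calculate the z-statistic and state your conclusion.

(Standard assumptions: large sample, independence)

H₀: p = 0.5, H₁: p ≠ 0.5
Standard error: SE = √(p₀(1-p₀)/n) = √(0.5×0.5/307) = 0.028537
z-statistic: z = (p̂ - p₀)/SE = (0.38 - 0.5)/0.028537 = -4.2051
Critical value: z_0.025 = ±1.960
p-value < 0.0001
Decision: reject H₀ at α = 0.05

Answer: z = -4.2051, reject H₀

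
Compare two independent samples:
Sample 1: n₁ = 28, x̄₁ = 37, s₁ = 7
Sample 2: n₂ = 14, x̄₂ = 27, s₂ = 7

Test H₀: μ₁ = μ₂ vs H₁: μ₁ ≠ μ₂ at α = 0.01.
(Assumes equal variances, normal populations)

Pooled variance: s²_p = [27×7² + 13×7²]/(40) = 49.0000
s_p = 7.0000
SE = s_p×√(1/n₁ + 1/n₂) = 7.0000×√(1/28 + 1/14) = 2.2913
t = (x̄₁ - x̄₂)/SE = (37 - 27)/2.2913 = 4.3643
df = 40, t-critical = ±2.704
Decision: reject H₀

Answer: t = 4.3643, reject H₀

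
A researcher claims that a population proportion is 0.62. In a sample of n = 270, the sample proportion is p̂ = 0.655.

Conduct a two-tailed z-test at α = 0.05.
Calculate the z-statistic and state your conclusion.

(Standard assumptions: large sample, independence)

H₀: p = 0.62, H₁: p ≠ 0.62
Standard error: SE = √(p₀(1-p₀)/n) = √(0.62×0.38/270) = 0.029540
z-statistic: z = (p̂ - p₀)/SE = (0.655 - 0.62)/0.029540 = 1.1848
Critical value: z_0.025 = ±1.960
p-value = 0.2361
Decision: fail to reject H₀ at α = 0.05

Answer: z = 1.1848, fail to reject H₀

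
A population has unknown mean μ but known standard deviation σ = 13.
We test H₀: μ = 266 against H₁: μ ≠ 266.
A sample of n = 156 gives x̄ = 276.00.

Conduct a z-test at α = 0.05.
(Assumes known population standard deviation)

Standard error: SE = σ/√n = 13/√156 = 1.0408
z-statistic: z = (x̄ - μ₀)/SE = (276.00 - 266)/1.0408 = 9.6080
Critical value: ±1.960
p-value < 0.0001
Decision: reject H₀

Answer: z = 9.6080, reject H₀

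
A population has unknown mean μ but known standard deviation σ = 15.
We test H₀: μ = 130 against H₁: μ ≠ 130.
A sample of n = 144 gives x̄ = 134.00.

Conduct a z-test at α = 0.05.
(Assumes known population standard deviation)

Standard error: SE = σ/√n = 15/√144 = 1.2500
z-statistic: z = (x̄ - μ₀)/SE = (134.00 - 130)/1.2500 = 3.2000
Critical value: ±1.960
p-value = 0.0014
Decision: reject H₀

Answer: z = 3.2000, reject H₀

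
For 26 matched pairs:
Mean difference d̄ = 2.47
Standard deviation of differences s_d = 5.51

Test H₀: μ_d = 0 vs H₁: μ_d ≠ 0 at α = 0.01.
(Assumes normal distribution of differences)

df = n - 1 = 25
SE = s_d/√n = 5.51/√26 = 1.0806
t = d̄/SE = 2.47/1.0806 = 2.2858
Critical value: t_{0.005,25} = ±2.787
p-value ≈ 0.0310
Decision: fail to reject H₀

Answer: t = 2.2858, fail to reject H₀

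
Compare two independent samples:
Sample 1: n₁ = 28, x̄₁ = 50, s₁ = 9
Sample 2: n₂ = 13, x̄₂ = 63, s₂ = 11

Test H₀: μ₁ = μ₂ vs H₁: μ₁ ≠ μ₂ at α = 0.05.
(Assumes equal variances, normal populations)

Answer: t = -4.0100, reject H₀

Derivation:
Pooled variance: s²_p = [27×9² + 12×11²]/(39) = 93.3077
s_p = 9.6596
SE = s_p×√(1/n₁ + 1/n₂) = 9.6596×√(1/28 + 1/13) = 3.2419
t = (x̄₁ - x̄₂)/SE = (50 - 63)/3.2419 = -4.0100
df = 39, t-critical = ±2.023
Decision: reject H₀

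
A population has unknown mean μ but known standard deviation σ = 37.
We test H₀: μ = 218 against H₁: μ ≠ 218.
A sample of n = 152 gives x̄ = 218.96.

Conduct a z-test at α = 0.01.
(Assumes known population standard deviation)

Answer: z = 0.3199, fail to reject H₀

Derivation:
Standard error: SE = σ/√n = 37/√152 = 3.0011
z-statistic: z = (x̄ - μ₀)/SE = (218.96 - 218)/3.0011 = 0.3199
Critical value: ±2.576
p-value = 0.7490
Decision: fail to reject H₀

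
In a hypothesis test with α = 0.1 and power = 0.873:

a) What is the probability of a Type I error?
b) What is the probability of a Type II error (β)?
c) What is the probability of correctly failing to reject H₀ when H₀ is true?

Answer: a) 0.1, b) 0.127, c) 0.9

Derivation:
a) Type I error probability = α = 0.1
b) Power = P(reject H₀ | H₁ true) = 1 - β = 0.873, so Type II error probability = β = 1 - Power = 0.127
c) P(fail to reject H₀ | H₀ true) = 1 - α = 0.9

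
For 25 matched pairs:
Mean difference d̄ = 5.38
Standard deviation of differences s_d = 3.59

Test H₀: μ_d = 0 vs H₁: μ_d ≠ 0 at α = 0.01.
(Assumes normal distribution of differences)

Answer: t = 7.4930, reject H₀

Derivation:
df = n - 1 = 24
SE = s_d/√n = 3.59/√25 = 0.7180
t = d̄/SE = 5.38/0.7180 = 7.4930
Critical value: t_{0.005,24} = ±2.797
p-value < 0.0001
Decision: reject H₀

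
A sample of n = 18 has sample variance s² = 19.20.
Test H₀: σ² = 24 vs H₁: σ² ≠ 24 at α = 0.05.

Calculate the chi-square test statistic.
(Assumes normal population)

df = n - 1 = 17
χ² = (n-1)s²/σ₀² = 17×19.20/24 = 13.6000
Critical values: χ²_{0.975,17} = 7.564, χ²_{0.025,17} = 30.191
Rejection region: χ² < 7.564 or χ² > 30.191
Decision: fail to reject H₀

Answer: χ² = 13.6000, fail to reject H₀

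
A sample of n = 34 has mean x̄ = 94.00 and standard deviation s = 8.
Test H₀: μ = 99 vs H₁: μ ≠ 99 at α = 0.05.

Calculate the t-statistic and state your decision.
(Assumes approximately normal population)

Answer: t = -3.6443, reject H₀

Derivation:
df = n - 1 = 33
SE = s/√n = 8/√34 = 1.3720
t = (x̄ - μ₀)/SE = (94.00 - 99)/1.3720 = -3.6443
Critical value: t_{0.025,33} = ±2.035
p-value ≈ 0.0009
Decision: reject H₀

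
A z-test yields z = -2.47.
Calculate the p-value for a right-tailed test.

For z = -2.47:
p = P(Z > -2.47) = 1 - Φ(-2.47) = 0.9932

Answer: p-value ≈ 0.9932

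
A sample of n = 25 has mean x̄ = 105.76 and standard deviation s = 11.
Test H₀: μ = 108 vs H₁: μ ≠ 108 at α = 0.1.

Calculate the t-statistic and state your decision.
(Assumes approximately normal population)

df = n - 1 = 24
SE = s/√n = 11/√25 = 2.2000
t = (x̄ - μ₀)/SE = (105.76 - 108)/2.2000 = -1.0182
Critical value: t_{0.05,24} = ±1.711
p-value ≈ 0.3187
Decision: fail to reject H₀

Answer: t = -1.0182, fail to reject H₀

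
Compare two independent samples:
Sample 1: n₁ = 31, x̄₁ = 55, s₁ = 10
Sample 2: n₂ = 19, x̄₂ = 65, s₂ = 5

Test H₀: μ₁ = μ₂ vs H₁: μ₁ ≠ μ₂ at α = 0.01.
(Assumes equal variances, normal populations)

Pooled variance: s²_p = [30×10² + 18×5²]/(48) = 71.8750
s_p = 8.4779
SE = s_p×√(1/n₁ + 1/n₂) = 8.4779×√(1/31 + 1/19) = 2.4701
t = (x̄₁ - x̄₂)/SE = (55 - 65)/2.4701 = -4.0484
df = 48, t-critical = ±2.682
Decision: reject H₀

Answer: t = -4.0484, reject H₀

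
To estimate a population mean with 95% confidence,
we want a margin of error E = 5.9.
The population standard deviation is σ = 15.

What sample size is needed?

z_0.025 = 1.960
n = (z×σ/E)² = (1.960×15/5.9)²
n = 24.8308
Round up: n = 25

Answer: n = 25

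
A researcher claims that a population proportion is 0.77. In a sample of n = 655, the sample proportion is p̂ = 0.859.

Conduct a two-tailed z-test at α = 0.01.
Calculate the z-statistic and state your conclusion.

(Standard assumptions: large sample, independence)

H₀: p = 0.77, H₁: p ≠ 0.77
Standard error: SE = √(p₀(1-p₀)/n) = √(0.77×0.23/655) = 0.016443
z-statistic: z = (p̂ - p₀)/SE = (0.859 - 0.77)/0.016443 = 5.4126
Critical value: z_0.005 = ±2.576
p-value < 0.0001
Decision: reject H₀ at α = 0.01

Answer: z = 5.4126, reject H₀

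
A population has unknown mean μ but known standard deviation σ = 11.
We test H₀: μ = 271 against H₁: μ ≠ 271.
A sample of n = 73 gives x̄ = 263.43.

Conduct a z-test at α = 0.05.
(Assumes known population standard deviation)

Standard error: SE = σ/√n = 11/√73 = 1.2875
z-statistic: z = (x̄ - μ₀)/SE = (263.43 - 271)/1.2875 = -5.8796
Critical value: ±1.960
p-value < 0.0001
Decision: reject H₀

Answer: z = -5.8796, reject H₀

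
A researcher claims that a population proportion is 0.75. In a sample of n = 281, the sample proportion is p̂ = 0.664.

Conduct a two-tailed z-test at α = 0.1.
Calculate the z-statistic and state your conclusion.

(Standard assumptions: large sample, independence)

Answer: z = -3.3293, reject H₀

Derivation:
H₀: p = 0.75, H₁: p ≠ 0.75
Standard error: SE = √(p₀(1-p₀)/n) = √(0.75×0.25/281) = 0.025831
z-statistic: z = (p̂ - p₀)/SE = (0.664 - 0.75)/0.025831 = -3.3293
Critical value: z_0.05 = ±1.645
p-value = 0.0009
Decision: reject H₀ at α = 0.1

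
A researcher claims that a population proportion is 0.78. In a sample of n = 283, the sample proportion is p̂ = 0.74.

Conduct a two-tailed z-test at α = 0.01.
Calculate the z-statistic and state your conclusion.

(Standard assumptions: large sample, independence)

H₀: p = 0.78, H₁: p ≠ 0.78
Standard error: SE = √(p₀(1-p₀)/n) = √(0.78×0.22/283) = 0.024624
z-statistic: z = (p̂ - p₀)/SE = (0.74 - 0.78)/0.024624 = -1.6244
Critical value: z_0.005 = ±2.576
p-value = 0.1043
Decision: fail to reject H₀ at α = 0.01

Answer: z = -1.6244, fail to reject H₀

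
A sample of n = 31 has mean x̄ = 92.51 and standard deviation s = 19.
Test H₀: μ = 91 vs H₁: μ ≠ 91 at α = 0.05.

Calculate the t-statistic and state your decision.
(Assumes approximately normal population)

Answer: t = 0.4425, fail to reject H₀

Derivation:
df = n - 1 = 30
SE = s/√n = 19/√31 = 3.4125
t = (x̄ - μ₀)/SE = (92.51 - 91)/3.4125 = 0.4425
Critical value: t_{0.025,30} = ±2.042
p-value ≈ 0.6613
Decision: fail to reject H₀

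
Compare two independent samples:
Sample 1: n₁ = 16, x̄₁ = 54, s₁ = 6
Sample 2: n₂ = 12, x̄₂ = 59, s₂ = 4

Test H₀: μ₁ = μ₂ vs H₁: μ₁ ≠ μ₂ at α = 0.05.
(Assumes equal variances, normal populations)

Pooled variance: s²_p = [15×6² + 11×4²]/(26) = 27.5385
s_p = 5.2477
SE = s_p×√(1/n₁ + 1/n₂) = 5.2477×√(1/16 + 1/12) = 2.0040
t = (x̄₁ - x̄₂)/SE = (54 - 59)/2.0040 = -2.4950
df = 26, t-critical = ±2.056
Decision: reject H₀

Answer: t = -2.4950, reject H₀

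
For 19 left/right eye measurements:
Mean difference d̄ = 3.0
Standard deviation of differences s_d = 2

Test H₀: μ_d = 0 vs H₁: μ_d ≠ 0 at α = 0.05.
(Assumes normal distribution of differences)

df = n - 1 = 18
SE = s_d/√n = 2/√19 = 0.4588
t = d̄/SE = 3.0/0.4588 = 6.5388
Critical value: t_{0.025,18} = ±2.101
p-value < 0.0001
Decision: reject H₀

Answer: t = 6.5388, reject H₀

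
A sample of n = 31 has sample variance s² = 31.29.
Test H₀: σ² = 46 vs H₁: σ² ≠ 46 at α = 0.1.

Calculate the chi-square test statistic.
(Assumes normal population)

df = n - 1 = 30
χ² = (n-1)s²/σ₀² = 30×31.29/46 = 20.4065
Critical values: χ²_{0.95,30} = 18.493, χ²_{0.05,30} = 43.773
Rejection region: χ² < 18.493 or χ² > 43.773
Decision: fail to reject H₀

Answer: χ² = 20.4065, fail to reject H₀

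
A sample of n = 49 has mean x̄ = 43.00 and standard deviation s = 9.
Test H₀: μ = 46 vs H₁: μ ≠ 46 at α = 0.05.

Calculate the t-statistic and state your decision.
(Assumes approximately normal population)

df = n - 1 = 48
SE = s/√n = 9/√49 = 1.2857
t = (x̄ - μ₀)/SE = (43.00 - 46)/1.2857 = -2.3334
Critical value: t_{0.025,48} = ±2.011
p-value ≈ 0.0239
Decision: reject H₀

Answer: t = -2.3334, reject H₀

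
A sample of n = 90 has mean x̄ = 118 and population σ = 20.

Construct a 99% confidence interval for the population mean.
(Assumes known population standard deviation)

Answer: (112.5693, 123.4307)

Derivation:
Confidence level: 99%, α = 0.01
z_0.005 = 2.576
SE = σ/√n = 20/√90 = 2.1082
Margin of error = 2.576 × 2.1082 = 5.4307
CI: x̄ ± margin = 118 ± 5.4307
CI: (112.5693, 123.4307)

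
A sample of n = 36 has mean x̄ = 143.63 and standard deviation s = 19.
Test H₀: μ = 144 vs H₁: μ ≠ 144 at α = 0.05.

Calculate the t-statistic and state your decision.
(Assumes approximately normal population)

df = n - 1 = 35
SE = s/√n = 19/√36 = 3.1667
t = (x̄ - μ₀)/SE = (143.63 - 144)/3.1667 = -0.1168
Critical value: t_{0.025,35} = ±2.030
p-value ≈ 0.9077
Decision: fail to reject H₀

Answer: t = -0.1168, fail to reject H₀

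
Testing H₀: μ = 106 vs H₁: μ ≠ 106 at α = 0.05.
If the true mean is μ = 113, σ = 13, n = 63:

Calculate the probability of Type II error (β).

SE = σ/√n = 13/√63 = 1.6378
Critical values: μ₀ ± z_0.025×SE = 106 ± 1.960×1.6378
Acceptance region: (102.7899, 109.2101)
Under H₁ (μ = 113): z_high = (109.2101 - 113)/1.6378 = -2.3140, z_low = (102.7899 - 113)/1.6378 = -6.2340
β = P(not reject | H₁) = Φ(-2.3140) - Φ(-6.2340) ≈ 0.0103

Answer: β ≈ 0.0103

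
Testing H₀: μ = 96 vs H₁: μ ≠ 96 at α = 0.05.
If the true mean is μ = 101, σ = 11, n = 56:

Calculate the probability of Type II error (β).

SE = σ/√n = 11/√56 = 1.4699
Critical values: μ₀ ± z_0.025×SE = 96 ± 1.960×1.4699
Acceptance region: (93.1190, 98.8810)
Under H₁ (μ = 101): z_high = (98.8810 - 101)/1.4699 = -1.4416, z_low = (93.1190 - 101)/1.4699 = -5.3616
β = P(not reject | H₁) = Φ(-1.4416) - Φ(-5.3616) ≈ 0.0747

Answer: β ≈ 0.0747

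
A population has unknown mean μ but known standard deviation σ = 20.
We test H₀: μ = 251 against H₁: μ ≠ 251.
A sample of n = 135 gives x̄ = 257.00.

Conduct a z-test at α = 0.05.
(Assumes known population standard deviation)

Answer: z = 3.4857, reject H₀

Derivation:
Standard error: SE = σ/√n = 20/√135 = 1.7213
z-statistic: z = (x̄ - μ₀)/SE = (257.00 - 251)/1.7213 = 3.4857
Critical value: ±1.960
p-value = 0.0005
Decision: reject H₀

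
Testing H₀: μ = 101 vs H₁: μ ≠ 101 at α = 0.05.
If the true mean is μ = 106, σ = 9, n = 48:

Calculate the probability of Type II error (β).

Answer: β ≈ 0.0294

Derivation:
SE = σ/√n = 9/√48 = 1.2990
Critical values: μ₀ ± z_0.025×SE = 101 ± 1.960×1.2990
Acceptance region: (98.4540, 103.5460)
Under H₁ (μ = 106): z_high = (103.5460 - 106)/1.2990 = -1.8891, z_low = (98.4540 - 106)/1.2990 = -5.8091
β = P(not reject | H₁) = Φ(-1.8891) - Φ(-5.8091) ≈ 0.0294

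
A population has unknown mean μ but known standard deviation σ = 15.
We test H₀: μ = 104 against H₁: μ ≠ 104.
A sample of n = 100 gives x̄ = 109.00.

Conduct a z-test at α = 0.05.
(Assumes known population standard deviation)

Answer: z = 3.3333, reject H₀

Derivation:
Standard error: SE = σ/√n = 15/√100 = 1.5000
z-statistic: z = (x̄ - μ₀)/SE = (109.00 - 104)/1.5000 = 3.3333
Critical value: ±1.960
p-value = 0.0009
Decision: reject H₀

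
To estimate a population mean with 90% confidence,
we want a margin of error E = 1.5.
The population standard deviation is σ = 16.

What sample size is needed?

Answer: n = 308

Derivation:
z_0.05 = 1.645
n = (z×σ/E)² = (1.645×16/1.5)²
n = 307.8855
Round up: n = 308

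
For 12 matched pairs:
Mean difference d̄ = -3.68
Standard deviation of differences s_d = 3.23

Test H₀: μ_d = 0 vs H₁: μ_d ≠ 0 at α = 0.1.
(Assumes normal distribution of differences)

Answer: t = -3.9468, reject H₀

Derivation:
df = n - 1 = 11
SE = s_d/√n = 3.23/√12 = 0.9324
t = d̄/SE = -3.68/0.9324 = -3.9468
Critical value: t_{0.05,11} = ±1.796
p-value ≈ 0.0023
Decision: reject H₀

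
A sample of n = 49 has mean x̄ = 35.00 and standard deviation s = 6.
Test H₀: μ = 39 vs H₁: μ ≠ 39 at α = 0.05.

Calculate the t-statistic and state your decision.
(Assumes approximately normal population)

df = n - 1 = 48
SE = s/√n = 6/√49 = 0.8571
t = (x̄ - μ₀)/SE = (35.00 - 39)/0.8571 = -4.6669
Critical value: t_{0.025,48} = ±2.011
p-value < 0.0001
Decision: reject H₀

Answer: t = -4.6669, reject H₀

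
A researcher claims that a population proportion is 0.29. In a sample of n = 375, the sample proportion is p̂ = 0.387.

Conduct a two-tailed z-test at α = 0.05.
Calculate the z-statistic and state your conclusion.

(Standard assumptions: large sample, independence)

Answer: z = 4.1396, reject H₀

Derivation:
H₀: p = 0.29, H₁: p ≠ 0.29
Standard error: SE = √(p₀(1-p₀)/n) = √(0.29×0.71/375) = 0.023432
z-statistic: z = (p̂ - p₀)/SE = (0.387 - 0.29)/0.023432 = 4.1396
Critical value: z_0.025 = ±1.960
p-value < 0.0001
Decision: reject H₀ at α = 0.05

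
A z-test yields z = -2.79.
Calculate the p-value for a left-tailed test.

Answer: p-value ≈ 0.0026

Derivation:
For z = -2.79:
p = P(Z < -2.79) = Φ(-2.79) = 0.0026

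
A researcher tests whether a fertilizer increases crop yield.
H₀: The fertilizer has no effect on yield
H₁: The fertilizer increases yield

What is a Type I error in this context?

A Type I error (probability α) occurs when we reject a true H₀.
A Type II error (probability β) occurs when we fail to reject a false H₀.

Answer: Concluding the fertilizer works when it doesn't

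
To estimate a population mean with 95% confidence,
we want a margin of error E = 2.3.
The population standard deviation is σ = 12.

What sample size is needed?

Answer: n = 105

Derivation:
z_0.025 = 1.960
n = (z×σ/E)² = (1.960×12/2.3)²
n = 104.5729
Round up: n = 105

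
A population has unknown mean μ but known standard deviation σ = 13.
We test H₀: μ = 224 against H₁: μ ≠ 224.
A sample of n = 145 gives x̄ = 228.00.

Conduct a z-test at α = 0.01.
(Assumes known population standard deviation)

Standard error: SE = σ/√n = 13/√145 = 1.0796
z-statistic: z = (x̄ - μ₀)/SE = (228.00 - 224)/1.0796 = 3.7051
Critical value: ±2.576
p-value = 0.0002
Decision: reject H₀

Answer: z = 3.7051, reject H₀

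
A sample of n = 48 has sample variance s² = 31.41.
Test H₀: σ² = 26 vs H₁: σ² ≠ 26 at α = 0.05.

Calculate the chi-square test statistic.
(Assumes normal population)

df = n - 1 = 47
χ² = (n-1)s²/σ₀² = 47×31.41/26 = 56.7796
Critical values: χ²_{0.975,47} = 29.956, χ²_{0.025,47} = 67.821
Rejection region: χ² < 29.956 or χ² > 67.821
Decision: fail to reject H₀

Answer: χ² = 56.7796, fail to reject H₀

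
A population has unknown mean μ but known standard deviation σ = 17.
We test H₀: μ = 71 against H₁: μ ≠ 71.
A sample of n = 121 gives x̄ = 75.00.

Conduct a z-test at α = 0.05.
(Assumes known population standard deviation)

Standard error: SE = σ/√n = 17/√121 = 1.5455
z-statistic: z = (x̄ - μ₀)/SE = (75.00 - 71)/1.5455 = 2.5882
Critical value: ±1.960
p-value = 0.0096
Decision: reject H₀

Answer: z = 2.5882, reject H₀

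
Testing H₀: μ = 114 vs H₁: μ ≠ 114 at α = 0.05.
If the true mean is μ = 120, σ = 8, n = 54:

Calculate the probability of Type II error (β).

Answer: β ≈ 0.0002

Derivation:
SE = σ/√n = 8/√54 = 1.0887
Critical values: μ₀ ± z_0.025×SE = 114 ± 1.960×1.0887
Acceptance region: (111.8661, 116.1339)
Under H₁ (μ = 120): z_high = (116.1339 - 120)/1.0887 = -3.5511, z_low = (111.8661 - 120)/1.0887 = -7.4712
β = P(not reject | H₁) = Φ(-3.5511) - Φ(-7.4712) ≈ 0.0002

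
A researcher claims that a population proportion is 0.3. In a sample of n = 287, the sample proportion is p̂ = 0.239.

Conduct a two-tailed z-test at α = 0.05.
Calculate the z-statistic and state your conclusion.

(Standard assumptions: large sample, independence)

Answer: z = -2.2551, reject H₀

Derivation:
H₀: p = 0.3, H₁: p ≠ 0.3
Standard error: SE = √(p₀(1-p₀)/n) = √(0.3×0.7/287) = 0.027050
z-statistic: z = (p̂ - p₀)/SE = (0.239 - 0.3)/0.027050 = -2.2551
Critical value: z_0.025 = ±1.960
p-value = 0.0241
Decision: reject H₀ at α = 0.05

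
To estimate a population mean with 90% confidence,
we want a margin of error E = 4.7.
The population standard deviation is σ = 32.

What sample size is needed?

Answer: n = 126

Derivation:
z_0.05 = 1.645
n = (z×σ/E)² = (1.645×32/4.7)²
n = 125.4400
Round up: n = 126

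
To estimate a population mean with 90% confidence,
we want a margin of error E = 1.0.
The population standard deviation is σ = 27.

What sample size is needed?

Answer: n = 1973

Derivation:
z_0.05 = 1.645
n = (z×σ/E)² = (1.645×27/1.0)²
n = 1972.6922
Round up: n = 1973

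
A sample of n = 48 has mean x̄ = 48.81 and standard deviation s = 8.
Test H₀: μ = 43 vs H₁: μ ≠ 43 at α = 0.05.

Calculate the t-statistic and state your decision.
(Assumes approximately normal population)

Answer: t = 5.0316, reject H₀

Derivation:
df = n - 1 = 47
SE = s/√n = 8/√48 = 1.1547
t = (x̄ - μ₀)/SE = (48.81 - 43)/1.1547 = 5.0316
Critical value: t_{0.025,47} = ±2.012
p-value < 0.0001
Decision: reject H₀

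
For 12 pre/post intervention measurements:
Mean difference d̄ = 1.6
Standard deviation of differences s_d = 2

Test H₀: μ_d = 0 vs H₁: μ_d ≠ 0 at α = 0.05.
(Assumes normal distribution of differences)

Answer: t = 2.7710, reject H₀

Derivation:
df = n - 1 = 11
SE = s_d/√n = 2/√12 = 0.5774
t = d̄/SE = 1.6/0.5774 = 2.7710
Critical value: t_{0.025,11} = ±2.201
p-value ≈ 0.0182
Decision: reject H₀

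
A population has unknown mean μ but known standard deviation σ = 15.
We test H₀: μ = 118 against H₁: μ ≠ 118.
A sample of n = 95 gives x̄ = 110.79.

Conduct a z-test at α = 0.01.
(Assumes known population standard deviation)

Answer: z = -4.6849, reject H₀

Derivation:
Standard error: SE = σ/√n = 15/√95 = 1.5390
z-statistic: z = (x̄ - μ₀)/SE = (110.79 - 118)/1.5390 = -4.6849
Critical value: ±2.576
p-value < 0.0001
Decision: reject H₀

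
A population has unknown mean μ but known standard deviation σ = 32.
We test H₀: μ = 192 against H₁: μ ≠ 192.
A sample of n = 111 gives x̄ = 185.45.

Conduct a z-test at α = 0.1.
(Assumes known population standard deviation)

Standard error: SE = σ/√n = 32/√111 = 3.0373
z-statistic: z = (x̄ - μ₀)/SE = (185.45 - 192)/3.0373 = -2.1565
Critical value: ±1.645
p-value = 0.0310
Decision: reject H₀

Answer: z = -2.1565, reject H₀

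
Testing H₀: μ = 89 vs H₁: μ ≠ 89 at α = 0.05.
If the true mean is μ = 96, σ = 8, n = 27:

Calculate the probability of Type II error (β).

SE = σ/√n = 8/√27 = 1.5396
Critical values: μ₀ ± z_0.025×SE = 89 ± 1.960×1.5396
Acceptance region: (85.9824, 92.0176)
Under H₁ (μ = 96): z_high = (92.0176 - 96)/1.5396 = -2.5866, z_low = (85.9824 - 96)/1.5396 = -6.5066
β = P(not reject | H₁) = Φ(-2.5866) - Φ(-6.5066) ≈ 0.0048

Answer: β ≈ 0.0048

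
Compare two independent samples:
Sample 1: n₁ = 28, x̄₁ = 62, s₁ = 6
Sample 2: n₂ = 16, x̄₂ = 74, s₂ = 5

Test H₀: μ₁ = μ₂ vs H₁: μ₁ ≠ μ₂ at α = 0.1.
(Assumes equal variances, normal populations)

Answer: t = -6.7613, reject H₀

Derivation:
Pooled variance: s²_p = [27×6² + 15×5²]/(42) = 32.0714
s_p = 5.6632
SE = s_p×√(1/n₁ + 1/n₂) = 5.6632×√(1/28 + 1/16) = 1.7748
t = (x̄₁ - x̄₂)/SE = (62 - 74)/1.7748 = -6.7613
df = 42, t-critical = ±1.682
Decision: reject H₀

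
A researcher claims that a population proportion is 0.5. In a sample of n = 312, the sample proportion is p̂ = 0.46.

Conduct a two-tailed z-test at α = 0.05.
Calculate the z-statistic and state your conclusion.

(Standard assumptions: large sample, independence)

Answer: z = -1.4131, fail to reject H₀

Derivation:
H₀: p = 0.5, H₁: p ≠ 0.5
Standard error: SE = √(p₀(1-p₀)/n) = √(0.5×0.5/312) = 0.028307
z-statistic: z = (p̂ - p₀)/SE = (0.46 - 0.5)/0.028307 = -1.4131
Critical value: z_0.025 = ±1.960
p-value = 0.1576
Decision: fail to reject H₀ at α = 0.05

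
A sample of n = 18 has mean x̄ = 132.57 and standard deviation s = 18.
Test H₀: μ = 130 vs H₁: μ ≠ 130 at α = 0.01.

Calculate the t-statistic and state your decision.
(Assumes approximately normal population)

df = n - 1 = 17
SE = s/√n = 18/√18 = 4.2426
t = (x̄ - μ₀)/SE = (132.57 - 130)/4.2426 = 0.6058
Critical value: t_{0.005,17} = ±2.898
p-value ≈ 0.5527
Decision: fail to reject H₀

Answer: t = 0.6058, fail to reject H₀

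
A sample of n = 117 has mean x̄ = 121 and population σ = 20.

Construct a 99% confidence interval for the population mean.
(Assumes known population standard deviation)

Answer: (116.2370, 125.7630)

Derivation:
Confidence level: 99%, α = 0.01
z_0.005 = 2.576
SE = σ/√n = 20/√117 = 1.8490
Margin of error = 2.576 × 1.8490 = 4.7630
CI: x̄ ± margin = 121 ± 4.7630
CI: (116.2370, 125.7630)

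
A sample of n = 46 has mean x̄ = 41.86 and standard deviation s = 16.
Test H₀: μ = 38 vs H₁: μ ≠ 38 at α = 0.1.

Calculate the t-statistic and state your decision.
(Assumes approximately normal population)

Answer: t = 1.6362, fail to reject H₀

Derivation:
df = n - 1 = 45
SE = s/√n = 16/√46 = 2.3591
t = (x̄ - μ₀)/SE = (41.86 - 38)/2.3591 = 1.6362
Critical value: t_{0.05,45} = ±1.679
p-value ≈ 0.1088
Decision: fail to reject H₀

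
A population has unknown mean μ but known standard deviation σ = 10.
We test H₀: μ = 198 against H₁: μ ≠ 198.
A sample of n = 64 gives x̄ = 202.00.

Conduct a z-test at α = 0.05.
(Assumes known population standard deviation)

Standard error: SE = σ/√n = 10/√64 = 1.2500
z-statistic: z = (x̄ - μ₀)/SE = (202.00 - 198)/1.2500 = 3.2000
Critical value: ±1.960
p-value = 0.0014
Decision: reject H₀

Answer: z = 3.2000, reject H₀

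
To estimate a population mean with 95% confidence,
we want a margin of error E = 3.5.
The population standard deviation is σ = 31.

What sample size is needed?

Answer: n = 302

Derivation:
z_0.025 = 1.960
n = (z×σ/E)² = (1.960×31/3.5)²
n = 301.3696
Round up: n = 302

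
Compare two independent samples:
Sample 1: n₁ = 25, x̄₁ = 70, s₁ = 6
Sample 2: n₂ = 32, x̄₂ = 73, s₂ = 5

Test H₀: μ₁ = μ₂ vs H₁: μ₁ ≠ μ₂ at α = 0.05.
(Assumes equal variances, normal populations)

Pooled variance: s²_p = [24×6² + 31×5²]/(55) = 29.8000
s_p = 5.4589
SE = s_p×√(1/n₁ + 1/n₂) = 5.4589×√(1/25 + 1/32) = 1.4571
t = (x̄₁ - x̄₂)/SE = (70 - 73)/1.4571 = -2.0589
df = 55, t-critical = ±2.004
Decision: reject H₀

Answer: t = -2.0589, reject H₀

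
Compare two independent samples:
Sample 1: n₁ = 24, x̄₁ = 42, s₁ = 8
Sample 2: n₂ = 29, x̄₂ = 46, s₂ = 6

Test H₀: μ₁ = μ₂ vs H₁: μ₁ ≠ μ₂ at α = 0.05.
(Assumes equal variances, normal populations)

Pooled variance: s²_p = [23×8² + 28×6²]/(51) = 48.6275
s_p = 6.9733
SE = s_p×√(1/n₁ + 1/n₂) = 6.9733×√(1/24 + 1/29) = 1.9243
t = (x̄₁ - x̄₂)/SE = (42 - 46)/1.9243 = -2.0787
df = 51, t-critical = ±2.008
Decision: reject H₀

Answer: t = -2.0787, reject H₀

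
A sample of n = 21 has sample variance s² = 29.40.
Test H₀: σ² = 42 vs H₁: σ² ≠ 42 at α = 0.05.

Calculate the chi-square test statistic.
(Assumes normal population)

Answer: χ² = 14.0000, fail to reject H₀

Derivation:
df = n - 1 = 20
χ² = (n-1)s²/σ₀² = 20×29.40/42 = 14.0000
Critical values: χ²_{0.975,20} = 9.591, χ²_{0.025,20} = 34.170
Rejection region: χ² < 9.591 or χ² > 34.170
Decision: fail to reject H₀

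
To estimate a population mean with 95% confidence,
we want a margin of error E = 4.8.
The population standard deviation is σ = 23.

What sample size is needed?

z_0.025 = 1.960
n = (z×σ/E)² = (1.960×23/4.8)²
n = 88.2034
Round up: n = 89

Answer: n = 89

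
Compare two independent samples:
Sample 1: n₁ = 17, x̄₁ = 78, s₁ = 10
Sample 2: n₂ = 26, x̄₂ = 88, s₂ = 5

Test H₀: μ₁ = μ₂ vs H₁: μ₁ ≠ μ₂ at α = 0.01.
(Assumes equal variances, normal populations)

Pooled variance: s²_p = [16×10² + 25×5²]/(41) = 54.2683
s_p = 7.3667
SE = s_p×√(1/n₁ + 1/n₂) = 7.3667×√(1/17 + 1/26) = 2.2977
t = (x̄₁ - x̄₂)/SE = (78 - 88)/2.2977 = -4.3522
df = 41, t-critical = ±2.701
Decision: reject H₀

Answer: t = -4.3522, reject H₀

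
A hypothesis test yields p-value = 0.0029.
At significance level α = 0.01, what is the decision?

Answer: reject H₀

Derivation:
Compare p-value to α:
0.0029 < 0.01
Decision: reject H₀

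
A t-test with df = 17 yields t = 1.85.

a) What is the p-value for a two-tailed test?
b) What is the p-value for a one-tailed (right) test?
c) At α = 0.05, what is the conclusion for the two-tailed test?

Using t-distribution with df = 17:
a) Two-tailed: p = 2×P(T > 1.85) = 0.0818
b) One-tailed: p = P(T > 1.85) = 0.0409
c) 0.0818 ≥ 0.05, fail to reject H₀

Answer: a) 0.0818, b) 0.0409, c) fail to reject H₀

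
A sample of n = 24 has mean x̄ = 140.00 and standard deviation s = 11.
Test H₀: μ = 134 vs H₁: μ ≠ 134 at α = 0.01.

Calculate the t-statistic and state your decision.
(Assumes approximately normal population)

df = n - 1 = 23
SE = s/√n = 11/√24 = 2.2454
t = (x̄ - μ₀)/SE = (140.00 - 134)/2.2454 = 2.6721
Critical value: t_{0.005,23} = ±2.807
p-value ≈ 0.0136
Decision: fail to reject H₀

Answer: t = 2.6721, fail to reject H₀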